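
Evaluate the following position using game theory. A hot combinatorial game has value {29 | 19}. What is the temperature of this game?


The game is {29 | 19}, a switch {a | b} with numbers a > b.
Cooling {a | b} by t gives {a - t | b + t}, which stops being hot when a - t = b + t, i.e. at t = (a - b)/2. So the temperature of a switch is (a - b)/2.
Temperature = (Left option - Right option) / 2
= (29 - (19)) / 2
= 10 / 2
= 5

5


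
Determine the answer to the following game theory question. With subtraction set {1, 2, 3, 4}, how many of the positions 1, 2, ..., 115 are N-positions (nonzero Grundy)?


Subtraction set S = {1, 2, 3, 4}, so G(n) = n mod 5.
G(n) = 0 when n is a multiple of 5.
Multiples of 5 in [1, 115]: 23
N-positions (nonzero Grundy) = 115 - 23 = 92

92


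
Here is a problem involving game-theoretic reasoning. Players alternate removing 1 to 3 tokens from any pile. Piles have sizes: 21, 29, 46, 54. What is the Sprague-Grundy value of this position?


Subtraction set: {1, 2, 3}
For this subtraction set, G(n) = n mod 4 (period = max + 1 = 4).
Pile 1 (size 21): G(21) = 21 mod 4 = 1
Pile 2 (size 29): G(29) = 29 mod 4 = 1
Pile 3 (size 46): G(46) = 46 mod 4 = 2
Pile 4 (size 54): G(54) = 54 mod 4 = 2
Total Grundy value = XOR of all: 1 XOR 1 XOR 2 XOR 2 = 0

0


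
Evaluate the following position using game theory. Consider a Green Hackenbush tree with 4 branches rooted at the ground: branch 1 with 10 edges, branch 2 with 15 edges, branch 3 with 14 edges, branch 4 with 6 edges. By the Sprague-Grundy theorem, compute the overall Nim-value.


The tree has 4 branches from the ground vertex.
In Green Hackenbush, the Nim-value of a simple path of length k is k.
Branch 1: length 10, Nim-value = 10
Branch 2: length 15, Nim-value = 15
Branch 3: length 14, Nim-value = 14
Branch 4: length 6, Nim-value = 6
Total Nim-value = XOR of all branch values:
0 XOR 10 = 10
10 XOR 15 = 5
5 XOR 14 = 11
11 XOR 6 = 13
Nim-value of the tree = 13

13


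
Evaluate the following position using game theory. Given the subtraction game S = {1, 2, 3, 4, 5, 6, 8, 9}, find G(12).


The subtraction set is S = {1, 2, 3, 4, 5, 6, 8, 9}.
G(k) = mex{ G(k - s) : s in S, s <= k }. We compute iteratively: G(0) = 0.
G(1) = mex({0}) = 1
G(2) = mex({0, 1}) = 2
G(3) = mex({0, 1, 2}) = 3
G(4) = mex({0, 1, 2, 3}) = 4
G(5) = mex({0, 1, 2, 3, 4}) = 5
G(6) = mex({0, 1, 2, 3, 4, 5}) = 6
G(7) = mex({1, 2, 3, 4, 5, 6}) = 0
G(8) = mex({0, 2, 3, 4, 5, 6}) = 1
G(9) = mex({0, 1, 3, 4, 5, 6}) = 2
G(10) = mex({0, 1, 2, 4, 5, 6}) = 3
G(11) = mex({0, 1, 2, 3, 5, 6}) = 4
G(12) = mex({0, 1, 2, 3, 4, 6}) = 5
Therefore G(12) = 5.

5


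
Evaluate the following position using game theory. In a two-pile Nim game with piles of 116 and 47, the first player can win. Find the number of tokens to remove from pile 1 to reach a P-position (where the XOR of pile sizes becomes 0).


Piles: 116 and 47
Current XOR: 116 XOR 47 = 91 (non-zero, so this is an N-position).
To make the XOR zero, we need to find a move that balances the piles.
For pile 1 (size 116): target = 116 XOR 91 = 47
We reduce pile 1 from 116 to 47.
Tokens removed: 116 - 47 = 69
Verification: 47 XOR 47 = 0

69


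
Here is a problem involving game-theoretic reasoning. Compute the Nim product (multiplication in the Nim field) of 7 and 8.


Nim multiplication is bilinear over XOR: (u XOR v) * w = (u*w) XOR (v*w).
So we split each operand into its bit components and XOR the pairwise Nim products.
7 = 1 + 2 + 4 (as XOR of powers of 2).
8 = 8 (as XOR of powers of 2).
Using the standard Nim-product table on single bits:
  2*2 = 3,   2*4 = 8,   2*8 = 12,
  4*4 = 6,   4*8 = 11,  8*8 = 13,
and  1*x = x (identity), k*l = l*k (commutative).
Pairwise Nim products:
  1 * 8 = 8
  2 * 8 = 12
  4 * 8 = 11
XOR them: 8 XOR 12 XOR 11 = 15.
Result: 7 * 8 = 15 (in Nim).

15


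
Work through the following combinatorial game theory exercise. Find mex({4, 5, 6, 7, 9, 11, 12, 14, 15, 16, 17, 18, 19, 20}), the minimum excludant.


Set = {4, 5, 6, 7, 9, 11, 12, 14, 15, 16, 17, 18, 19, 20}
0 is NOT in the set. This is the mex.
mex = 0

0


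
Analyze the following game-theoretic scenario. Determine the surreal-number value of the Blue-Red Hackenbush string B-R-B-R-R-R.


Edges (from ground): B-R-B-R-R-R
By Berlekamp's sign-expansion rule, a Blue-Red Hackenbush stalk has the value of the surreal number whose sign sequence is the edge sequence with B -> + and R -> -.
Sign sequence: +-+---
Trace the sign expansion in the surreal number tree, starting from 0:
Edge 1: B (sign +) -> bounds (0, +inf), value = 1
Edge 2: R (sign -) -> bounds (0, 1), value = 1/2
Edge 3: B (sign +) -> bounds (1/2, 1), value = 3/4
Edge 4: R (sign -) -> bounds (1/2, 3/4), value = 5/8
Edge 5: R (sign -) -> bounds (1/2, 5/8), value = 9/16
Edge 6: R (sign -) -> bounds (1/2, 9/16), value = 17/32
Game value = 17/32

17/32


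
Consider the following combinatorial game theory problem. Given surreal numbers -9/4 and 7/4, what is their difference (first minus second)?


x = -9/4, y = 7/4
Converting to common denominator: 4
x = -9/4, y = 7/4
x - y = -9/4 - 7/4 = -4

-4


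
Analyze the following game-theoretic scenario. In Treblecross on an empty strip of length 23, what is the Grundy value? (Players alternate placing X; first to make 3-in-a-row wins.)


Treblecross: place X on empty cells; 3-in-a-row wins.
Playing within two cells of an existing X lets the opponent win at once, so sensible play treats the cells i-2..i+2 around each X as dead. The player left with no safe cell loses, so this is a normal-play take-away game on strips of safe cells.
Placing X at cell i (0-indexed) of a strip of k safe cells leaves independent strips of sizes max(0, i-2) and max(0, k-i-3). Hence G(k) = mex{ G(max(0,i-2)) XOR G(max(0,k-i-3)) : 0 <= i < k }, with G(0) = 0.
G(1): splits (0,0):0^0=0 -> mex({0}) = 1
G(2): splits (0,0):0^0=0 -> mex({0}) = 1
G(3): splits (0,0):0^0=0 -> mex({0}) = 1
G(4): splits (0,1):0^1=1 (0,0):0^0=0 -> mex({0, 1}) = 2
G(5): splits (0,2):0^1=1 (0,1):0^1=1 (0,0):0^0=0 -> mex({0, 1}) = 2
G(6) = mex({1}) = 0
G(7) = mex({0, 1, 2}) = 3
G(8) = mex({0, 1, 2}) = 3
G(9) = mex({0, 2}) = 1
G(10) = mex({0, 2, 3}) = 1
G(11) = mex({0, 3}) = 1
G(12) = mex({1, 3}) = 0
G(13) = mex({0, 1, 2, 3}) = 4
G(14) = mex({0, 1, 2}) = 3
G(15) = mex({0, 1, 2}) = 3
G(16) = mex({0, 1, 2, 4}) = 3
G(17) = mex({0, 1, 3, 4}) = 2
G(18) = mex({0, 1, 3, 4}) = 2
G(19) = mex({0, 1, 3, 5}) = 2
G(20) = mex({0, 1, 2, 3, 5}) = 4
G(21) = mex({0, 1, 2, 3, 5}) = 4
G(22) = mex({1, 2, 6}) = 0
G(23) = mex({0, 1, 2, 3, 4, 6}) = 5
Therefore G(23) = 5.

5


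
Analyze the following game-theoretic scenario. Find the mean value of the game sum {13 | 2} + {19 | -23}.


G1 = {13 | 2}, G2 = {19 | -23}
Each is a switch {a | b} with numbers a > b; its mean value is (a + b)/2, and mean value is additive over game sums: m(G1 + G2) = m(G1) + m(G2).
Mean of G1 = (13 + (2))/2 = 15/2 = 15/2
Mean of G2 = (19 + (-23))/2 = -4/2 = -2
Mean of G1 + G2 = 15/2 + -2 = 11/2

11/2


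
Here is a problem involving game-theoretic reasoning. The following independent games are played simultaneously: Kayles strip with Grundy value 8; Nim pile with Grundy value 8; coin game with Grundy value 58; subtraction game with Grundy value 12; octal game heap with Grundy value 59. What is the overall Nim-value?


By the Sprague-Grundy theorem, the Grundy value of a sum of games is the XOR of individual Grundy values.
Kayles strip: Grundy value = 8. Running XOR: 0 XOR 8 = 8
Nim pile: Grundy value = 8. Running XOR: 8 XOR 8 = 0
coin game: Grundy value = 58. Running XOR: 0 XOR 58 = 58
subtraction game: Grundy value = 12. Running XOR: 58 XOR 12 = 54
octal game heap: Grundy value = 59. Running XOR: 54 XOR 59 = 13
The combined Grundy value is 13.

13


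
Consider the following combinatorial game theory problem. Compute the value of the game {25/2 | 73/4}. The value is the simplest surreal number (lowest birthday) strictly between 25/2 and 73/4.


Left options: {25/2}, max = 25/2
Right options: {73/4}, min = 73/4
All options are numbers and max(Left) < min(Right), so by the simplicity theorem the value is the simplest (earliest-born) number strictly between 25/2 and 73/4.
Integers 13 through 18 all lie strictly between 25/2 and 73/4.
Among integers, the simplest (lowest birthday = smallest |n|; 0 is born on day 0, +-n on day n) is 13.
No non-integer in the interval can be simpler: if x is a non-integer in the interval, then floor(x) or ceil(x) also lies in the interval (the interval contains an integer), and both are proper prefixes of x's sign expansion, i.e. born earlier. So the game value is 13.
Game value = 13

13


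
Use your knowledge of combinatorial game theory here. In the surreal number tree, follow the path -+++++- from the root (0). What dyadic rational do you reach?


Sign expansion: -+++++-
Rule: track bounds (lo, hi), initially (-inf, +inf). On '+', the current value becomes lo and we move to the simplest number in (value, hi): value + 1 if hi = +inf, otherwise the midpoint (value + hi)/2. On '-', the current value becomes hi and we move to value - 1 if lo = -inf, otherwise the midpoint (lo + value)/2.
Start at 0.
Step 1: sign = -, move left. Bounds: (-inf, 0). Value = -1
Step 2: sign = +, move right. Bounds: (-1, 0). Value = -1/2
Step 3: sign = +, move right. Bounds: (-1/2, 0). Value = -1/4
Step 4: sign = +, move right. Bounds: (-1/4, 0). Value = -1/8
Step 5: sign = +, move right. Bounds: (-1/8, 0). Value = -1/16
Step 6: sign = +, move right. Bounds: (-1/16, 0). Value = -1/32
Step 7: sign = -, move left. Bounds: (-1/16, -1/32). Value = -3/64
The surreal number with sign expansion -+++++- is -3/64.

-3/64


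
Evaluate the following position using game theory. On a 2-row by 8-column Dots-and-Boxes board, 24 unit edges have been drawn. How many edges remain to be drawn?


Grid: 2 x 8 boxes, i.e. 3 rows and 9 columns of dots.
Horizontal edges: (rows + 1) * cols = 3 * 8 = 24
Vertical edges: rows * (cols + 1) = 2 * 9 = 18
Total edges: 24 + 18 = 42
Edges drawn: 24
Remaining: 42 - 24 = 18

18


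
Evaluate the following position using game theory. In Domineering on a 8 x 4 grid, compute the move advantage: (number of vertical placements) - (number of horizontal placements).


Board is 8 x 4 (rows x cols).
Left (vertical) placements: (rows-1) * cols = 7 * 4 = 28
Right (horizontal) placements: rows * (cols-1) = 8 * 3 = 24
Advantage = Left - Right = 28 - 24 = 4

4


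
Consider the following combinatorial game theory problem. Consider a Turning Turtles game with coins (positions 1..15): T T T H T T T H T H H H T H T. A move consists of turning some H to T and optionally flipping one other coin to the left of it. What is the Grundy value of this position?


Coins: T T T H T T T H T H H H T H T
Key fact: a single head at position k behaves exactly like a Nim heap of size k (turning it to T and optionally flipping a coin at j < k corresponds to moving the heap from k to j, or to 0), and heads combine as a disjunctive sum (two heads at the same place would cancel, matching j XOR j = 0). So the Nim-value is the XOR of the 1-indexed positions of the heads.
Face-up positions (1-indexed): [4, 8, 10, 11, 12, 14]
XOR 0 with 4: 0 XOR 4 = 4
XOR 4 with 8: 4 XOR 8 = 12
XOR 12 with 10: 12 XOR 10 = 6
XOR 6 with 11: 6 XOR 11 = 13
XOR 13 with 12: 13 XOR 12 = 1
XOR 1 with 14: 1 XOR 14 = 15
Nim-value = 15

15


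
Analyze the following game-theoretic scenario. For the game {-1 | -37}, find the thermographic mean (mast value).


Game = {-1 | -37}, a switch {a | b} with numbers a > b.
Its thermograph has left wall a - t and right wall b + t, which meet at t = (a - b)/2, where both equal (a + b)/2. So the mast (mean value) is at (a + b)/2.
Mean = (-1 + (-37))/2 = -38/2 = -19

-19


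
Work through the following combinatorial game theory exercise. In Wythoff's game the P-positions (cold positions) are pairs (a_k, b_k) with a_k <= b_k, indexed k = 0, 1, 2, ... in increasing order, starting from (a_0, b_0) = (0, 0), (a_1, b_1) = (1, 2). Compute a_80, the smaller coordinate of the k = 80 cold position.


By Wythoff's theorem, a_k = floor(k * phi) and b_k = floor(k * phi^2) = a_k + k, where phi = (1 + sqrt(5))/2 is the golden ratio.
phi = (1 + sqrt(5))/2 = 1.618034
k = 80
k * phi = 80 * 1.618034 = 129.442719
a_80 = floor(k * phi) = 129

129


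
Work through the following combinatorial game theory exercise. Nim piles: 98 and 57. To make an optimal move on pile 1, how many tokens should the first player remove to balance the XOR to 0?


Piles: 98 and 57
Current XOR: 98 XOR 57 = 91 (non-zero, so this is an N-position).
To make the XOR zero, we need to find a move that balances the piles.
For pile 1 (size 98): target = 98 XOR 91 = 57
We reduce pile 1 from 98 to 57.
Tokens removed: 98 - 57 = 41
Verification: 57 XOR 57 = 0

41


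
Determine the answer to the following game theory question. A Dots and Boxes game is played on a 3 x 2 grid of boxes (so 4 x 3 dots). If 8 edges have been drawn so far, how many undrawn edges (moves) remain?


Grid: 3 x 2 boxes, i.e. 4 rows and 3 columns of dots.
Horizontal edges: (rows + 1) * cols = 4 * 2 = 8
Vertical edges: rows * (cols + 1) = 3 * 3 = 9
Total edges: 8 + 9 = 17
Edges drawn: 8
Remaining: 17 - 8 = 9

9


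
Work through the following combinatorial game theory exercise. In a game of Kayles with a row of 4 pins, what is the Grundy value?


Kayles: a move removes 1 or 2 adjacent pins from a contiguous row.
Removing pins from a row of k leaves two independent rows (a, b) with a + b = k - 1 (one pin) or a + b = k - 2 (two pins); an end removal gives a = 0.
By Sprague-Grundy, G(k) = mex{ G(a) XOR G(b) } over all these splits. G(0) = 0.
G(1): splits (0,0):0^0=0 -> mex({0}) = 1
G(2): splits (0,1):0^1=1 (0,0):0^0=0 -> mex({0, 1}) = 2
G(3): splits (0,2):0^2=2 (1,1):1^1=0 (0,1):0^1=1 -> mex({0, 1, 2}) = 3
G(4): splits (0,3):0^3=3 (1,2):1^2=3 (0,2):0^2=2 (1,1):1^1=0 -> mex({0, 2, 3}) = 1
Therefore G(4) = 1.

1


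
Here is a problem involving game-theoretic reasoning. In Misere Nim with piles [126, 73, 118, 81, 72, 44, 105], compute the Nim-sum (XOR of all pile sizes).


We need the XOR (exclusive or) of all pile sizes.
After XOR-ing pile 1 (size 126): 0 XOR 126 = 126
After XOR-ing pile 2 (size 73): 126 XOR 73 = 55
After XOR-ing pile 3 (size 118): 55 XOR 118 = 65
After XOR-ing pile 4 (size 81): 65 XOR 81 = 16
After XOR-ing pile 5 (size 72): 16 XOR 72 = 88
After XOR-ing pile 6 (size 44): 88 XOR 44 = 116
After XOR-ing pile 7 (size 105): 116 XOR 105 = 29
The Nim-value of this position is 29.

29


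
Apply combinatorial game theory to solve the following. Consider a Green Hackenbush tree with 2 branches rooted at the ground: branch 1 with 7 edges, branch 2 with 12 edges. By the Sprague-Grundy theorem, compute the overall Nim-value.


The tree has 2 branches from the ground vertex.
In Green Hackenbush, the Nim-value of a simple path of length k is k.
Branch 1: length 7, Nim-value = 7
Branch 2: length 12, Nim-value = 12
Total Nim-value = XOR of all branch values:
0 XOR 7 = 7
7 XOR 12 = 11
Nim-value of the tree = 11

11


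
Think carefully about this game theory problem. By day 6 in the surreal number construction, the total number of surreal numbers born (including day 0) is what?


Day 0: {|} = 0 is born. Count = 1.
Day n: the number of surreal numbers born by day n is 2^(n+1) - 1.
By day 0: 2^1 - 1 = 1
By day 1: 2^2 - 1 = 3
By day 2: 2^3 - 1 = 7
By day 3: 2^4 - 1 = 15
By day 4: 2^5 - 1 = 31
By day 5: 2^6 - 1 = 63
By day 6: 2^7 - 1 = 127
By day 6: 127 surreal numbers.

127


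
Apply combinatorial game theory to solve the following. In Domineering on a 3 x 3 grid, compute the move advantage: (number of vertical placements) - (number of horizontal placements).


Board is 3 x 3 (rows x cols).
Left (vertical) placements: (rows-1) * cols = 2 * 3 = 6
Right (horizontal) placements: rows * (cols-1) = 3 * 2 = 6
Advantage = Left - Right = 6 - 6 = 0

0


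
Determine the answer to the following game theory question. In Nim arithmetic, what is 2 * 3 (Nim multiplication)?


Nim multiplication is bilinear over XOR: (u XOR v) * w = (u*w) XOR (v*w).
So we split each operand into its bit components and XOR the pairwise Nim products.
2 = 2 (as XOR of powers of 2).
3 = 1 + 2 (as XOR of powers of 2).
Using the standard Nim-product table on single bits:
  2*2 = 3,   2*4 = 8,   2*8 = 12,
  4*4 = 6,   4*8 = 11,  8*8 = 13,
and  1*x = x (identity), k*l = l*k (commutative).
Pairwise Nim products:
  2 * 1 = 2
  2 * 2 = 3
XOR them: 2 XOR 3 = 1.
Result: 2 * 3 = 1 (in Nim).

1


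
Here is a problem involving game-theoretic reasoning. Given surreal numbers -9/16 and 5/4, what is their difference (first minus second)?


x = -9/16, y = 5/4
Converting to common denominator: 16
x = -9/16, y = 20/16
x - y = -9/16 - 5/4 = -29/16

-29/16


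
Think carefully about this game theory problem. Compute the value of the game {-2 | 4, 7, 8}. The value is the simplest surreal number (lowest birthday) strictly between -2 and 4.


Left options: {-2}, max = -2
Right options: {4, 7, 8}, min = 4
All options are numbers and max(Left) < min(Right), so by the simplicity theorem the value is the simplest (earliest-born) number strictly between -2 and 4.
Integers -1 through 3 all lie strictly between -2 and 4.
Among integers, the simplest (lowest birthday = smallest |n|; 0 is born on day 0, +-n on day n) is 0.
No non-integer in the interval can be simpler: if x is a non-integer in the interval, then floor(x) or ceil(x) also lies in the interval (the interval contains an integer), and both are proper prefixes of x's sign expansion, i.e. born earlier. So the game value is 0.
Game value = 0

0


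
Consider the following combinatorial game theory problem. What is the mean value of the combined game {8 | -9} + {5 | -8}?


G1 = {8 | -9}, G2 = {5 | -8}
Each is a switch {a | b} with numbers a > b; its mean value is (a + b)/2, and mean value is additive over game sums: m(G1 + G2) = m(G1) + m(G2).
Mean of G1 = (8 + (-9))/2 = -1/2 = -1/2
Mean of G2 = (5 + (-8))/2 = -3/2 = -3/2
Mean of G1 + G2 = -1/2 + -3/2 = -2

-2


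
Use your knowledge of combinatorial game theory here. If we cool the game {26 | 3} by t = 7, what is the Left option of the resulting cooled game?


Original game: {26 | 3} (a switch {a | b} with a > b).
Cooling by t (for t below the temperature (a - b)/2 = 23/2) taxes each move by t: {a | b} cooled by t is {a - t | b + t}.
Cooling amount: t = 7
Cooled Left option: 26 - 7 = 19
Cooled Right option: 3 + 7 = 10
Cooled game: {19 | 10}
Left option = 19

19


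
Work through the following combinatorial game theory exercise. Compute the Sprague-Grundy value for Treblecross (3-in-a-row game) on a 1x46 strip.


Treblecross: place X on empty cells; 3-in-a-row wins.
Playing within two cells of an existing X lets the opponent win at once, so sensible play treats the cells i-2..i+2 around each X as dead. The player left with no safe cell loses, so this is a normal-play take-away game on strips of safe cells.
Placing X at cell i (0-indexed) of a strip of k safe cells leaves independent strips of sizes max(0, i-2) and max(0, k-i-3). Hence G(k) = mex{ G(max(0,i-2)) XOR G(max(0,k-i-3)) : 0 <= i < k }, with G(0) = 0.
G(1): splits (0,0):0^0=0 -> mex({0}) = 1
G(2): splits (0,0):0^0=0 -> mex({0}) = 1
G(3): splits (0,0):0^0=0 -> mex({0}) = 1
G(4): splits (0,1):0^1=1 (0,0):0^0=0 -> mex({0, 1}) = 2
G(5): splits (0,2):0^1=1 (0,1):0^1=1 (0,0):0^0=0 -> mex({0, 1}) = 2
G(6) = mex({1}) = 0
G(7) = mex({0, 1, 2}) = 3
G(8) = mex({0, 1, 2}) = 3
G(9) = mex({0, 2}) = 1
G(10) = mex({0, 2, 3}) = 1
G(11) = mex({0, 3}) = 1
G(12) = mex({1, 3}) = 0
G(13) = mex({0, 1, 2, 3}) = 4
G(14) = mex({0, 1, 2}) = 3
G(15) = mex({0, 1, 2}) = 3
G(16) = mex({0, 1, 2, 4}) = 3
G(17) = mex({0, 1, 3, 4}) = 2
G(18) = mex({0, 1, 3, 4}) = 2
G(19) = mex({0, 1, 3, 5}) = 2
G(20) = mex({0, 1, 2, 3, 5}) = 4
G(21) = mex({0, 1, 2, 3, 5}) = 4
G(22) = mex({1, 2, 6}) = 0
G(23) = mex({0, 1, 2, 3, 4, 6}) = 5
G(24) = mex({0, 1, 2, 3, 4}) = 5
G(25) = mex({0, 1, 3, 4, 7}) = 2
G(26) = mex({0, 1, 3, 4, 5, 7}) = 2
G(27) = mex({0, 1, 3, 5}) = 2
G(28) = mex({0, 1, 2, 5}) = 3
G(29) = mex({0, 1, 2, 4, 5, 6}) = 3
G(30) = mex({1, 2, 4, 6}) = 0
G(31) = mex({0, 1, 2, 3, 4, 6}) = 5
G(32) = mex({1, 2, 3, 4, 7}) = 0
G(33) = mex({0, 3, 7}) = 1
G(34) = mex({0, 2, 3, 5, 7}) = 1
G(35) = mex({0, 2, 3, 5, 6}) = 1
G(36) = mex({0, 1, 2, 5, 6}) = 3
G(37) = mex({0, 1, 2, 4, 5, 6}) = 3
G(38) = mex({0, 1, 2, 4}) = 3
G(39) = mex({0, 1, 2, 3, 4, 7}) = 5
G(40) = mex({0, 1, 2, 3, 4, 5, 7}) = 6
G(41) = mex({0, 1, 2, 3, 5, 7}) = 4
G(42) = mex({0, 1, 2, 3, 5, 6, 7}) = 4
G(43) = mex({0, 2, 3, 5, 6}) = 1
G(44) = mex({1, 2, 3, 4, 5, 6}) = 0
G(45) = mex({0, 1, 2, 3, 4, 6, 7}) = 5
G(46) = mex({0, 1, 2, 3, 4, 7}) = 5
Therefore G(46) = 5.

5


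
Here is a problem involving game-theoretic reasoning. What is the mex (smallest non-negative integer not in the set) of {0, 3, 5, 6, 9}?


Set = {0, 3, 5, 6, 9}
0 is in the set.
1 is NOT in the set. This is the mex.
mex = 1

1


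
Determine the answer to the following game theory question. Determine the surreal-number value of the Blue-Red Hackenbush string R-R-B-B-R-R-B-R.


Edges (from ground): R-R-B-B-R-R-B-R
By Berlekamp's sign-expansion rule, a Blue-Red Hackenbush stalk has the value of the surreal number whose sign sequence is the edge sequence with B -> + and R -> -.
Sign sequence: --++--+-
Trace the sign expansion in the surreal number tree, starting from 0:
Edge 1: R (sign -) -> bounds (-inf, 0), value = -1
Edge 2: R (sign -) -> bounds (-inf, -1), value = -2
Edge 3: B (sign +) -> bounds (-2, -1), value = -3/2
Edge 4: B (sign +) -> bounds (-3/2, -1), value = -5/4
Edge 5: R (sign -) -> bounds (-3/2, -5/4), value = -11/8
Edge 6: R (sign -) -> bounds (-3/2, -11/8), value = -23/16
Edge 7: B (sign +) -> bounds (-23/16, -11/8), value = -45/32
Edge 8: R (sign -) -> bounds (-23/16, -45/32), value = -91/64
Game value = -91/64

-91/64


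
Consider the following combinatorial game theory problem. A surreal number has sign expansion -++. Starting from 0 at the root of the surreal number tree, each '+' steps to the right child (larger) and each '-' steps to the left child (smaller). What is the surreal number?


Sign expansion: -++
Rule: track bounds (lo, hi), initially (-inf, +inf). On '+', the current value becomes lo and we move to the simplest number in (value, hi): value + 1 if hi = +inf, otherwise the midpoint (value + hi)/2. On '-', the current value becomes hi and we move to value - 1 if lo = -inf, otherwise the midpoint (lo + value)/2.
Start at 0.
Step 1: sign = -, move left. Bounds: (-inf, 0). Value = -1
Step 2: sign = +, move right. Bounds: (-1, 0). Value = -1/2
Step 3: sign = +, move right. Bounds: (-1/2, 0). Value = -1/4
The surreal number with sign expansion -++ is -1/4.

-1/4


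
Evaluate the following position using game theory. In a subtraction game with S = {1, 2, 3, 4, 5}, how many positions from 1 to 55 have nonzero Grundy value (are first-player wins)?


Subtraction set S = {1, 2, 3, 4, 5}, so G(n) = n mod 6.
G(n) = 0 when n is a multiple of 6.
Multiples of 6 in [1, 55]: 9
N-positions (nonzero Grundy) = 55 - 9 = 46

46


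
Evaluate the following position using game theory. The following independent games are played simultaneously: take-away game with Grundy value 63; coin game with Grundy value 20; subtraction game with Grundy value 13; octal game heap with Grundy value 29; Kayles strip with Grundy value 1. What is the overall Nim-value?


By the Sprague-Grundy theorem, the Grundy value of a sum of games is the XOR of individual Grundy values.
take-away game: Grundy value = 63. Running XOR: 0 XOR 63 = 63
coin game: Grundy value = 20. Running XOR: 63 XOR 20 = 43
subtraction game: Grundy value = 13. Running XOR: 43 XOR 13 = 38
octal game heap: Grundy value = 29. Running XOR: 38 XOR 29 = 59
Kayles strip: Grundy value = 1. Running XOR: 59 XOR 1 = 58
The combined Grundy value is 58.

58


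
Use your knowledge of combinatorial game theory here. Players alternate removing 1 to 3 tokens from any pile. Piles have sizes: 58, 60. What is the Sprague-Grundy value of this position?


Subtraction set: {1, 2, 3}
For this subtraction set, G(n) = n mod 4 (period = max + 1 = 4).
Pile 1 (size 58): G(58) = 58 mod 4 = 2
Pile 2 (size 60): G(60) = 60 mod 4 = 0
Total Grundy value = XOR of all: 2 XOR 0 = 2

2


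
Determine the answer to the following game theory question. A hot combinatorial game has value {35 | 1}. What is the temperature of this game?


The game is {35 | 1}, a switch {a | b} with numbers a > b.
Cooling {a | b} by t gives {a - t | b + t}, which stops being hot when a - t = b + t, i.e. at t = (a - b)/2. So the temperature of a switch is (a - b)/2.
Temperature = (Left option - Right option) / 2
= (35 - (1)) / 2
= 34 / 2
= 17

17


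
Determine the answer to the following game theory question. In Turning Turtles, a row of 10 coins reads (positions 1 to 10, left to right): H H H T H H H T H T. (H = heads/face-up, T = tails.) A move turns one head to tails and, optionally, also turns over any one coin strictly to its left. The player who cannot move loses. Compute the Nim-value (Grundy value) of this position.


Coins: H H H T H H H T H T
Key fact: a single head at position k behaves exactly like a Nim heap of size k (turning it to T and optionally flipping a coin at j < k corresponds to moving the heap from k to j, or to 0), and heads combine as a disjunctive sum (two heads at the same place would cancel, matching j XOR j = 0). So the Nim-value is the XOR of the 1-indexed positions of the heads.
Face-up positions (1-indexed): [1, 2, 3, 5, 6, 7, 9]
XOR 0 with 1: 0 XOR 1 = 1
XOR 1 with 2: 1 XOR 2 = 3
XOR 3 with 3: 3 XOR 3 = 0
XOR 0 with 5: 0 XOR 5 = 5
XOR 5 with 6: 5 XOR 6 = 3
XOR 3 with 7: 3 XOR 7 = 4
XOR 4 with 9: 4 XOR 9 = 13
Nim-value = 13

13


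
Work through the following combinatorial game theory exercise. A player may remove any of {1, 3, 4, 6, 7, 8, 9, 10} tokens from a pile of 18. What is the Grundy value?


The subtraction set is S = {1, 3, 4, 6, 7, 8, 9, 10}.
G(k) = mex{ G(k - s) : s in S, s <= k }. We compute iteratively: G(0) = 0.
G(1) = mex({0}) = 1
G(2) = mex({1}) = 0
G(3) = mex({0}) = 1
G(4) = mex({0, 1}) = 2
G(5) = mex({0, 1, 2}) = 3
G(6) = mex({0, 1, 3}) = 2
G(7) = mex({0, 1, 2}) = 3
G(8) = mex({0, 1, 2, 3}) = 4
G(9) = mex({0, 1, 2, 3, 4}) = 5
G(10) = mex({0, 1, 2, 3, 5}) = 4
G(11) = mex({0, 1, 2, 3, 4}) = 5
G(12) = mex({0, 1, 2, 3, 4, 5}) = 6
G(13) = mex({1, 2, 3, 4, 5, 6}) = 0
G(14) = mex({0, 2, 3, 4, 5}) = 1
G(15) = mex({1, 2, 3, 4, 5, 6}) = 0
G(16) = mex({0, 2, 3, 4, 5, 6}) = 1
G(17) = mex({0, 1, 3, 4, 5}) = 2
G(18) = mex({0, 1, 2, 4, 5, 6}) = 3
Therefore G(18) = 3.

3


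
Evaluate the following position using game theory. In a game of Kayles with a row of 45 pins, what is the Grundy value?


Kayles: a move removes 1 or 2 adjacent pins from a contiguous row.
Removing pins from a row of k leaves two independent rows (a, b) with a + b = k - 1 (one pin) or a + b = k - 2 (two pins); an end removal gives a = 0.
By Sprague-Grundy, G(k) = mex{ G(a) XOR G(b) } over all these splits. G(0) = 0.
G(1): splits (0,0):0^0=0 -> mex({0}) = 1
G(2): splits (0,1):0^1=1 (0,0):0^0=0 -> mex({0, 1}) = 2
G(3): splits (0,2):0^2=2 (1,1):1^1=0 (0,1):0^1=1 -> mex({0, 1, 2}) = 3
G(4): splits (0,3):0^3=3 (1,2):1^2=3 (0,2):0^2=2 (1,1):1^1=0 -> mex({0, 2, 3}) = 1
G(5): splits (0,4):0^1=1 (1,3):1^3=2 (2,2):2^2=0 (0,3):0^3=3 (1,2):1^2=3 -> mex({0, 1, 2, 3}) = 4
G(6) = mex({0, 1, 2, 4}) = 3
G(7) = mex({0, 1, 3, 4, 5}) = 2
G(8) = mex({0, 2, 3, 5, 6}) = 1
G(9) = mex({0, 1, 2, 3, 6, 7}) = 4
G(10) = mex({0, 1, 3, 4, 5, 7}) = 2
G(11) = mex({0, 1, 2, 3, 4, 5}) = 6
G(12) = mex({0, 1, 2, 3, 5, 6, 7}) = 4
G(13) = mex({0, 2, 3, 4, 6, 7}) = 1
G(14) = mex({0, 1, 4, 5, 6, 7}) = 2
G(15) = mex({0, 1, 2, 3, 4, 5, 6}) = 7
G(16) = mex({0, 2, 3, 5, 6, 7}) = 1
G(17) = mex({0, 1, 2, 3, 5, 6, 7}) = 4
G(18) = mex({0, 1, 2, 4, 5, 6}) = 3
G(19) = mex({0, 1, 3, 4, 5, 7}) = 2
G(20) = mex({0, 2, 3, 4, 5, 6, 7}) = 1
G(21) = mex({0, 1, 2, 3, 5, 6, 7}) = 4
G(22) = mex({0, 1, 2, 3, 4, 5, 7}) = 6
G(23) = mex({0, 1, 2, 3, 4, 5, 6}) = 7
G(24) = mex({0, 1, 2, 3, 5, 6, 7}) = 4
G(25) = mex({0, 2, 3, 4, 6, 7}) = 1
G(26) = mex({0, 1, 3, 4, 5, 6, 7}) = 2
G(27) = mex({0, 1, 2, 3, 4, 5, 6, 7}) = 8
G(28) = mex({0, 1, 2, 3, 4, 6, 7, 8}) = 5
G(29) = mex({0, 1, 2, 3, 5, 6, 7, 8, 9}) = 4
G(30) = mex({0, 1, 2, 3, 4, 5, 6, 9, 10}) = 7
G(31) = mex({0, 1, 3, 4, 5, 7, 10, 11}) = 2
G(32) = mex({0, 2, 3, 4, 5, 6, 7, 9, 11}) = 1
G(33) = mex({0, 1, 2, 3, 4, 5, 6, 7, 9, 12}) = 8
G(34) = mex({0, 1, 2, 3, 4, 5, 7, 8, 11, 12}) = 6
G(35) = mex({0, 1, 2, 3, 4, 5, 6, 8, 9, 10, 11}) = 7
G(36) = mex({0, 1, 2, 3, 5, 6, 7, 9, 10}) = 4
G(37) = mex({0, 2, 3, 4, 6, 7, 9, 10, 11, 12}) = 1
G(38) = mex({0, 1, 3, 4, 5, 6, 7, 9, 10, 11, 12}) = 2
G(39) = mex({0, 1, 2, 4, 5, 6, 7, 9, 10, 12, 14}) = 3
G(40) = mex({0, 2, 3, 4, 6, 7, 11, 12, 14}) = 1
G(41) = mex({0, 1, 2, 3, 5, 6, 7, 9, 10, 11, 12}) = 4
G(42) = mex({0, 1, 2, 3, 4, 5, 6, 9, 10}) = 7
G(43) = mex({0, 1, 3, 4, 5, 7, 9, 10, 12, 15}) = 2
G(44) = mex({0, 2, 3, 4, 5, 6, 7, 9, 10, 12, 15}) = 1
G(45) = mex({0, 1, 2, 3, 4, 5, 6, 7, 9, 10, 12, 14}) = 8
Therefore G(45) = 8.

8


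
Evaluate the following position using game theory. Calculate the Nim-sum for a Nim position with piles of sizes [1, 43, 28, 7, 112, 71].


We need the XOR (exclusive or) of all pile sizes.
After XOR-ing pile 1 (size 1): 0 XOR 1 = 1
After XOR-ing pile 2 (size 43): 1 XOR 43 = 42
After XOR-ing pile 3 (size 28): 42 XOR 28 = 54
After XOR-ing pile 4 (size 7): 54 XOR 7 = 49
After XOR-ing pile 5 (size 112): 49 XOR 112 = 65
After XOR-ing pile 6 (size 71): 65 XOR 71 = 6
The Nim-value of this position is 6.

6


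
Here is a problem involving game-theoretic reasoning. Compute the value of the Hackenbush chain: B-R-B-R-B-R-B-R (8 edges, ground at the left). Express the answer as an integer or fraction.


Edges (from ground): B-R-B-R-B-R-B-R
By Berlekamp's sign-expansion rule, a Blue-Red Hackenbush stalk has the value of the surreal number whose sign sequence is the edge sequence with B -> + and R -> -.
Sign sequence: +-+-+-+-
Trace the sign expansion in the surreal number tree, starting from 0:
Edge 1: B (sign +) -> bounds (0, +inf), value = 1
Edge 2: R (sign -) -> bounds (0, 1), value = 1/2
Edge 3: B (sign +) -> bounds (1/2, 1), value = 3/4
Edge 4: R (sign -) -> bounds (1/2, 3/4), value = 5/8
Edge 5: B (sign +) -> bounds (5/8, 3/4), value = 11/16
Edge 6: R (sign -) -> bounds (5/8, 11/16), value = 21/32
Edge 7: B (sign +) -> bounds (21/32, 11/16), value = 43/64
Edge 8: R (sign -) -> bounds (21/32, 43/64), value = 85/128
Game value = 85/128

85/128


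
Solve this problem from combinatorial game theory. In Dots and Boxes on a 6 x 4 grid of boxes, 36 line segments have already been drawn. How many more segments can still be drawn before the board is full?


Grid: 6 x 4 boxes, i.e. 7 rows and 5 columns of dots.
Horizontal edges: (rows + 1) * cols = 7 * 4 = 28
Vertical edges: rows * (cols + 1) = 6 * 5 = 30
Total edges: 28 + 30 = 58
Edges drawn: 36
Remaining: 58 - 36 = 22

22


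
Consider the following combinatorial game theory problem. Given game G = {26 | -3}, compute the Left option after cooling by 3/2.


Original game: {26 | -3} (a switch {a | b} with a > b).
Cooling by t (for t below the temperature (a - b)/2 = 29/2) taxes each move by t: {a | b} cooled by t is {a - t | b + t}.
Cooling amount: t = 3/2
Cooled Left option: 26 - 3/2 = 49/2
Cooled Right option: -3 + 3/2 = -3/2
Cooled game: {49/2 | -3/2}
Left option = 49/2

49/2


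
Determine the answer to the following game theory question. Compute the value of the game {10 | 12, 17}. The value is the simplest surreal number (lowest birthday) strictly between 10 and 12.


Left options: {10}, max = 10
Right options: {12, 17}, min = 12
All options are numbers and max(Left) < min(Right), so by the simplicity theorem the value is the simplest (earliest-born) number strictly between 10 and 12.
The only integer strictly between 10 and 12 is 11.
No non-integer in the interval can be simpler: if x is a non-integer in the interval, then floor(x) or ceil(x) also lies in the interval (the interval contains an integer), and both are proper prefixes of x's sign expansion, i.e. born earlier. So the game value is 11.
Game value = 11

11


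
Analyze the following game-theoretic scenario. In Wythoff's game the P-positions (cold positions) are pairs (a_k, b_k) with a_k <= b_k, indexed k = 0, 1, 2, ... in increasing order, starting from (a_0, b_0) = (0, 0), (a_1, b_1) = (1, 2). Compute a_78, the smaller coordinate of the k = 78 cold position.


By Wythoff's theorem, a_k = floor(k * phi) and b_k = floor(k * phi^2) = a_k + k, where phi = (1 + sqrt(5))/2 is the golden ratio.
phi = (1 + sqrt(5))/2 = 1.618034
k = 78
k * phi = 78 * 1.618034 = 126.206651
a_78 = floor(k * phi) = 126

126


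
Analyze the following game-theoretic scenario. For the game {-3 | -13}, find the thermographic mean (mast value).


Game = {-3 | -13}, a switch {a | b} with numbers a > b.
Its thermograph has left wall a - t and right wall b + t, which meet at t = (a - b)/2, where both equal (a + b)/2. So the mast (mean value) is at (a + b)/2.
Mean = (-3 + (-13))/2 = -16/2 = -8

-8


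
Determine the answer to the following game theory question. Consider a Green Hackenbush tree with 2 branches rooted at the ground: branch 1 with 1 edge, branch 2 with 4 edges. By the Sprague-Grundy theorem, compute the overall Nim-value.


The tree has 2 branches from the ground vertex.
In Green Hackenbush, the Nim-value of a simple path of length k is k.
Branch 1: length 1, Nim-value = 1
Branch 2: length 4, Nim-value = 4
Total Nim-value = XOR of all branch values:
0 XOR 1 = 1
1 XOR 4 = 5
Nim-value of the tree = 5

5


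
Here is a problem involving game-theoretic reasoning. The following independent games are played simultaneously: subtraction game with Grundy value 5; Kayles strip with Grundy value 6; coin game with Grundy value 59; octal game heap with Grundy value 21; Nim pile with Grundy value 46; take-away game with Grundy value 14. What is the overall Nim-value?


By the Sprague-Grundy theorem, the Grundy value of a sum of games is the XOR of individual Grundy values.
subtraction game: Grundy value = 5. Running XOR: 0 XOR 5 = 5
Kayles strip: Grundy value = 6. Running XOR: 5 XOR 6 = 3
coin game: Grundy value = 59. Running XOR: 3 XOR 59 = 56
octal game heap: Grundy value = 21. Running XOR: 56 XOR 21 = 45
Nim pile: Grundy value = 46. Running XOR: 45 XOR 46 = 3
take-away game: Grundy value = 14. Running XOR: 3 XOR 14 = 13
The combined Grundy value is 13.

13


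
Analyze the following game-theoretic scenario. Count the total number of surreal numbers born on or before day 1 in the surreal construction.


Day 0: {|} = 0 is born. Count = 1.
Day n: the number of surreal numbers born by day n is 2^(n+1) - 1.
By day 0: 2^1 - 1 = 1
By day 1: 2^2 - 1 = 3
By day 1: 3 surreal numbers.

3


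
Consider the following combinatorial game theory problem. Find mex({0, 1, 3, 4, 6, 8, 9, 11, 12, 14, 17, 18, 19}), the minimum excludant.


Set = {0, 1, 3, 4, 6, 8, 9, 11, 12, 14, 17, 18, 19}
0 is in the set.
1 is in the set.
2 is NOT in the set. This is the mex.
mex = 2

2


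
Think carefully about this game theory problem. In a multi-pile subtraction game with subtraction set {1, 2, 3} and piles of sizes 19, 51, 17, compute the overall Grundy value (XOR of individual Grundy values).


Subtraction set: {1, 2, 3}
For this subtraction set, G(n) = n mod 4 (period = max + 1 = 4).
Pile 1 (size 19): G(19) = 19 mod 4 = 3
Pile 2 (size 51): G(51) = 51 mod 4 = 3
Pile 3 (size 17): G(17) = 17 mod 4 = 1
Total Grundy value = XOR of all: 3 XOR 3 XOR 1 = 1

1


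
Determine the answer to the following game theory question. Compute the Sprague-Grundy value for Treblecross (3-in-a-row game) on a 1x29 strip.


Treblecross: place X on empty cells; 3-in-a-row wins.
Playing within two cells of an existing X lets the opponent win at once, so sensible play treats the cells i-2..i+2 around each X as dead. The player left with no safe cell loses, so this is a normal-play take-away game on strips of safe cells.
Placing X at cell i (0-indexed) of a strip of k safe cells leaves independent strips of sizes max(0, i-2) and max(0, k-i-3). Hence G(k) = mex{ G(max(0,i-2)) XOR G(max(0,k-i-3)) : 0 <= i < k }, with G(0) = 0.
G(1): splits (0,0):0^0=0 -> mex({0}) = 1
G(2): splits (0,0):0^0=0 -> mex({0}) = 1
G(3): splits (0,0):0^0=0 -> mex({0}) = 1
G(4): splits (0,1):0^1=1 (0,0):0^0=0 -> mex({0, 1}) = 2
G(5): splits (0,2):0^1=1 (0,1):0^1=1 (0,0):0^0=0 -> mex({0, 1}) = 2
G(6) = mex({1}) = 0
G(7) = mex({0, 1, 2}) = 3
G(8) = mex({0, 1, 2}) = 3
G(9) = mex({0, 2}) = 1
G(10) = mex({0, 2, 3}) = 1
G(11) = mex({0, 3}) = 1
G(12) = mex({1, 3}) = 0
G(13) = mex({0, 1, 2, 3}) = 4
G(14) = mex({0, 1, 2}) = 3
G(15) = mex({0, 1, 2}) = 3
G(16) = mex({0, 1, 2, 4}) = 3
G(17) = mex({0, 1, 3, 4}) = 2
G(18) = mex({0, 1, 3, 4}) = 2
G(19) = mex({0, 1, 3, 5}) = 2
G(20) = mex({0, 1, 2, 3, 5}) = 4
G(21) = mex({0, 1, 2, 3, 5}) = 4
G(22) = mex({1, 2, 6}) = 0
G(23) = mex({0, 1, 2, 3, 4, 6}) = 5
G(24) = mex({0, 1, 2, 3, 4}) = 5
G(25) = mex({0, 1, 3, 4, 7}) = 2
G(26) = mex({0, 1, 3, 4, 5, 7}) = 2
G(27) = mex({0, 1, 3, 5}) = 2
G(28) = mex({0, 1, 2, 5}) = 3
G(29) = mex({0, 1, 2, 4, 5, 6}) = 3
Therefore G(29) = 3.

3


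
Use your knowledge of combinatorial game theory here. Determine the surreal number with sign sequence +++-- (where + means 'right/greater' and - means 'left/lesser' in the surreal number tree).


Sign expansion: +++--
Rule: track bounds (lo, hi), initially (-inf, +inf). On '+', the current value becomes lo and we move to the simplest number in (value, hi): value + 1 if hi = +inf, otherwise the midpoint (value + hi)/2. On '-', the current value becomes hi and we move to value - 1 if lo = -inf, otherwise the midpoint (lo + value)/2.
Start at 0.
Step 1: sign = +, move right. Bounds: (0, +inf). Value = 1
Step 2: sign = +, move right. Bounds: (1, +inf). Value = 2
Step 3: sign = +, move right. Bounds: (2, +inf). Value = 3
Step 4: sign = -, move left. Bounds: (2, 3). Value = 5/2
Step 5: sign = -, move left. Bounds: (2, 5/2). Value = 9/4
The surreal number with sign expansion +++-- is 9/4.

9/4


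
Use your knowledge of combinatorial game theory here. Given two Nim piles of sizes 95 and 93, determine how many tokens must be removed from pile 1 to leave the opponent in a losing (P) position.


Piles: 95 and 93
Current XOR: 95 XOR 93 = 2 (non-zero, so this is an N-position).
To make the XOR zero, we need to find a move that balances the piles.
For pile 1 (size 95): target = 95 XOR 2 = 93
We reduce pile 1 from 95 to 93.
Tokens removed: 95 - 93 = 2
Verification: 93 XOR 93 = 0

2


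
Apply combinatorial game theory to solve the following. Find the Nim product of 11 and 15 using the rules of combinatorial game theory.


Nim multiplication is bilinear over XOR: (u XOR v) * w = (u*w) XOR (v*w).
So we split each operand into its bit components and XOR the pairwise Nim products.
11 = 1 + 2 + 8 (as XOR of powers of 2).
15 = 1 + 2 + 4 + 8 (as XOR of powers of 2).
Using the standard Nim-product table on single bits:
  2*2 = 3,   2*4 = 8,   2*8 = 12,
  4*4 = 6,   4*8 = 11,  8*8 = 13,
and  1*x = x (identity), k*l = l*k (commutative).
Pairwise Nim products:
  1 * 1 = 1
  1 * 2 = 2
  1 * 4 = 4
  1 * 8 = 8
  2 * 1 = 2
  2 * 2 = 3
  2 * 4 = 8
  2 * 8 = 12
  8 * 1 = 8
  8 * 2 = 12
  8 * 4 = 11
  8 * 8 = 13
XOR them: 1 XOR 2 XOR 4 XOR 8 XOR 2 XOR 3 XOR 8 XOR 12 XOR 8 XOR 12 XOR 11 XOR 13 = 8.
Result: 11 * 15 = 8 (in Nim).

8


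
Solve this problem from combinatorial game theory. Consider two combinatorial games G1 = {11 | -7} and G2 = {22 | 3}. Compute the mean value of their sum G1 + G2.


G1 = {11 | -7}, G2 = {22 | 3}
Each is a switch {a | b} with numbers a > b; its mean value is (a + b)/2, and mean value is additive over game sums: m(G1 + G2) = m(G1) + m(G2).
Mean of G1 = (11 + (-7))/2 = 4/2 = 2
Mean of G2 = (22 + (3))/2 = 25/2 = 25/2
Mean of G1 + G2 = 2 + 25/2 = 29/2

29/2


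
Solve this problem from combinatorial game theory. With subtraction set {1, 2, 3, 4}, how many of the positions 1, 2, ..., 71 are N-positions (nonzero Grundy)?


Subtraction set S = {1, 2, 3, 4}, so G(n) = n mod 5.
G(n) = 0 when n is a multiple of 5.
Multiples of 5 in [1, 71]: 14
N-positions (nonzero Grundy) = 71 - 14 = 57

57
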